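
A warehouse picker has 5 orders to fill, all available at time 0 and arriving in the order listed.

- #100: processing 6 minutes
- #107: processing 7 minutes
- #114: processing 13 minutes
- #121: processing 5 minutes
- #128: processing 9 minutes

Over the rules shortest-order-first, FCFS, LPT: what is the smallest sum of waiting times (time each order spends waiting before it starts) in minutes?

SPT (increasing processing time): #121 #100 #107 #128 #114.
#121: waits 0, runs 0→5
#100: waits 5, runs 5→11
#107: waits 11, runs 11→18
#128: waits 18, runs 18→27
#114: waits 27, runs 27→40
Sum = 0+5+11+18+27 = 61.
FIFO (arrival order): #100 #107 #114 #121 #128.
#100: waits 0, runs 0→6
#107: waits 6, runs 6→13
#114: waits 13, runs 13→26
#121: waits 26, runs 26→31
#128: waits 31, runs 31→40
Sum = 0+6+13+26+31 = 76.
LPT (decreasing processing time): #114 #128 #107 #100 #121.
#114: waits 0, runs 0→13
#128: waits 13, runs 13→22
#107: waits 22, runs 22→29
#100: waits 29, runs 29→35
#121: waits 35, runs 35→40
Sum = 0+13+22+29+35 = 99.
SPT 61, FIFO 76, LPT 99 → minimum 61.

61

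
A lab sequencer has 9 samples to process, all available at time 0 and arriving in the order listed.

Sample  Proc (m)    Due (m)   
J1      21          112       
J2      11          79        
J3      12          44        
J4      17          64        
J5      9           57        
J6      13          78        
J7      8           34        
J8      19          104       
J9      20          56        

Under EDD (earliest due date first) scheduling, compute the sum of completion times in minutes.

EDD (increasing due date): J7 J3 J9 J5 J4 J6 J2 J8 J1.
J7: 0→8
J3: 8→20
J9: 20→40
J5: 40→49
J4: 49→66
J6: 66→79
J2: 79→90
J8: 90→109
J1: 109→130
Sum = 8+20+40+49+66+79+90+109+130 = 591.

591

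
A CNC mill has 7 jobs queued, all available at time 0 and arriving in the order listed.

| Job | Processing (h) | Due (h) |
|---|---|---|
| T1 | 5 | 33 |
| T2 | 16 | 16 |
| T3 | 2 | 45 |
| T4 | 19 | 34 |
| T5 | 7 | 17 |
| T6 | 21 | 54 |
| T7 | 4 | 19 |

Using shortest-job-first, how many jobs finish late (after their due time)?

SPT (increasing processing time): T3 T7 T1 T5 T2 T4 T6.
T3: 0→2, due 45, tardiness 0
T7: 2→6, due 19, tardiness 0
T1: 6→11, due 33, tardiness 0
T5: 11→18, due 17, tardiness 1
T2: 18→34, due 16, tardiness 18
T4: 34→53, due 34, tardiness 19
T6: 53→74, due 54, tardiness 20
Late jobs: 4.

4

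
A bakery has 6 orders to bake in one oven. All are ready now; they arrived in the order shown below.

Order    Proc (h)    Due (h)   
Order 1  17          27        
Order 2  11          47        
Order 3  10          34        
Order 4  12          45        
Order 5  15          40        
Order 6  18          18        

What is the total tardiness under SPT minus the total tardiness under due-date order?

SPT (increasing processing time): Order 3 Order 2 Order 4 Order 5 Order 1 Order 6.
Order 3: 0→10, due 34, tardiness 0
Order 2: 10→21, due 47, tardiness 0
Order 4: 21→33, due 45, tardiness 0
Order 5: 33→48, due 40, tardiness 8
Order 1: 48→65, due 27, tardiness 38
Order 6: 65→83, due 18, tardiness 65
Sum = 0+0+0+8+38+65 = 111.
EDD (increasing due date): Order 6 Order 1 Order 3 Order 5 Order 4 Order 2.
Order 6: 0→18, due 18, tardiness 0
Order 1: 18→35, due 27, tardiness 8
Order 3: 35→45, due 34, tardiness 11
Order 5: 45→60, due 40, tardiness 20
Order 4: 60→72, due 45, tardiness 27
Order 2: 72→83, due 47, tardiness 36
Sum = 0+8+11+20+27+36 = 102.
Difference = 111 − 102 = 9.

9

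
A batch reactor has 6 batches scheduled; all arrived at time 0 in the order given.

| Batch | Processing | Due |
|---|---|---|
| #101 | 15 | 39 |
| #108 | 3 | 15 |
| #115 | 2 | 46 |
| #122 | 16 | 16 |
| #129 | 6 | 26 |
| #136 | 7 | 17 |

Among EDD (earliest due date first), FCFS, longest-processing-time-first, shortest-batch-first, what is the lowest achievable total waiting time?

EDD (increasing due date): #108 #122 #136 #129 #101 #115.
#108: waits 0, runs 0→3
#122: waits 3, runs 3→19
#136: waits 19, runs 19→26
#129: waits 26, runs 26→32
#101: waits 32, runs 32→47
#115: waits 47, runs 47→49
Sum = 0+3+19+26+32+47 = 127.
FIFO (arrival order): #101 #108 #115 #122 #129 #136.
#101: waits 0, runs 0→15
#108: waits 15, runs 15→18
#115: waits 18, runs 18→20
#122: waits 20, runs 20→36
#129: waits 36, runs 36→42
#136: waits 42, runs 42→49
Sum = 0+15+18+20+36+42 = 131.
LPT (decreasing processing time): #122 #101 #136 #129 #108 #115.
#122: waits 0, runs 0→16
#101: waits 16, runs 16→31
#136: waits 31, runs 31→38
#129: waits 38, runs 38→44
#108: waits 44, runs 44→47
#115: waits 47, runs 47→49
Sum = 0+16+31+38+44+47 = 176.
SPT (increasing processing time): #115 #108 #129 #136 #101 #122.
#115: waits 0, runs 0→2
#108: waits 2, runs 2→5
#129: waits 5, runs 5→11
#136: waits 11, runs 11→18
#101: waits 18, runs 18→33
#122: waits 33, runs 33→49
Sum = 0+2+5+11+18+33 = 69.
EDD 127, FIFO 131, LPT 176, SPT 69 → minimum 69.

69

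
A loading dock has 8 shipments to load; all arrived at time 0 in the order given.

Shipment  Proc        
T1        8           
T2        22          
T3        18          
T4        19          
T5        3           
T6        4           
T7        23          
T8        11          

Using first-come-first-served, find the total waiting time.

FIFO (arrival order): T1 T2 T3 T4 T5 T6 T7 T8.
T1: waits 0, runs 0→8
T2: waits 8, runs 8→30
T3: waits 30, runs 30→48
T4: waits 48, runs 48→67
T5: waits 67, runs 67→70
T6: waits 70, runs 70→74
T7: waits 74, runs 74→97
T8: waits 97, runs 97→108
Sum = 0+8+30+48+67+70+74+97 = 394.

394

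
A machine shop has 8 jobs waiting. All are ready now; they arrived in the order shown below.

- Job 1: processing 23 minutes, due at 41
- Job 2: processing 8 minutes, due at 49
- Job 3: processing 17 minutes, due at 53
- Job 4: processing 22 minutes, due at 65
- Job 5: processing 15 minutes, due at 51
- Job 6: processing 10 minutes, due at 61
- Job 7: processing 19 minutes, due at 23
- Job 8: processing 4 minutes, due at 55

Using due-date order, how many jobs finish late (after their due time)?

EDD (increasing due date): Job 7 Job 1 Job 2 Job 5 Job 3 Job 8 Job 6 Job 4.
Job 7: 0→19, due 23, tardiness 0
Job 1: 19→42, due 41, tardiness 1
Job 2: 42→50, due 49, tardiness 1
Job 5: 50→65, due 51, tardiness 14
Job 3: 65→82, due 53, tardiness 29
Job 8: 82→86, due 55, tardiness 31
Job 6: 86→96, due 61, tardiness 35
Job 4: 96→118, due 65, tardiness 53
Late jobs: 7.

7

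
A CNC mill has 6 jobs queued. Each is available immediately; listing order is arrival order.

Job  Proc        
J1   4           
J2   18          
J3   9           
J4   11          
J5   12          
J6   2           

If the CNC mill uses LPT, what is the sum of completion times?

249

LPT (decreasing processing time): J2 J5 J4 J3 J1 J6.
J2: 0→18
J5: 18→30
J4: 30→41
J3: 41→50
J1: 50→54
J6: 54→56
Sum = 18+30+41+50+54+56 = 249.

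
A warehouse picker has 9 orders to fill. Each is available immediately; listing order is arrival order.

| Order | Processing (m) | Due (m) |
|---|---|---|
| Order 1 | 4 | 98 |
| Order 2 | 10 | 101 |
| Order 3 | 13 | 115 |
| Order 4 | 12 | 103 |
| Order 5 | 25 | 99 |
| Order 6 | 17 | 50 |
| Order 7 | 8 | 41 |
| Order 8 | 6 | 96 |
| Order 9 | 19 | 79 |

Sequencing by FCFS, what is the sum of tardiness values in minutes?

114

FIFO (arrival order): Order 1 Order 2 Order 3 Order 4 Order 5 Order 6 Order 7 Order 8 Order 9.
Order 1: 0→4, due 98, tardiness 0
Order 2: 4→14, due 101, tardiness 0
Order 3: 14→27, due 115, tardiness 0
Order 4: 27→39, due 103, tardiness 0
Order 5: 39→64, due 99, tardiness 0
Order 6: 64→81, due 50, tardiness 31
Order 7: 81→89, due 41, tardiness 48
Order 8: 89→95, due 96, tardiness 0
Order 9: 95→114, due 79, tardiness 35
Sum = 0+0+0+0+0+31+48+0+35 = 114.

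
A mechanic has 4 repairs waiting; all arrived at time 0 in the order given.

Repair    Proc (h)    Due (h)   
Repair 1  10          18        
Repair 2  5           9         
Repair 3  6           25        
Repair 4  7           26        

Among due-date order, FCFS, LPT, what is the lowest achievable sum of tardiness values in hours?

2

EDD (increasing due date): Repair 2 Repair 1 Repair 3 Repair 4.
Repair 2: 0→5, due 9, tardiness 0
Repair 1: 5→15, due 18, tardiness 0
Repair 3: 15→21, due 25, tardiness 0
Repair 4: 21→28, due 26, tardiness 2
Sum = 0+0+0+2 = 2.
FIFO (arrival order): Repair 1 Repair 2 Repair 3 Repair 4.
Repair 1: 0→10, due 18, tardiness 0
Repair 2: 10→15, due 9, tardiness 6
Repair 3: 15→21, due 25, tardiness 0
Repair 4: 21→28, due 26, tardiness 2
Sum = 0+6+0+2 = 8.
LPT (decreasing processing time): Repair 1 Repair 4 Repair 3 Repair 2.
Repair 1: 0→10, due 18, tardiness 0
Repair 4: 10→17, due 26, tardiness 0
Repair 3: 17→23, due 25, tardiness 0
Repair 2: 23→28, due 9, tardiness 19
Sum = 0+0+0+19 = 19.
EDD 2, FIFO 8, LPT 19 → minimum 2.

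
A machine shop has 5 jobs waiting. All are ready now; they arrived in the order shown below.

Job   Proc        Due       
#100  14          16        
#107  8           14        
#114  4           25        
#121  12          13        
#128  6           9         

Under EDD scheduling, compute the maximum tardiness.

EDD (increasing due date): #128 #121 #107 #100 #114.
#128: 0→6, due 9, tardiness 0
#121: 6→18, due 13, tardiness 5
#107: 18→26, due 14, tardiness 12
#100: 26→40, due 16, tardiness 24
#114: 40→44, due 25, tardiness 19
Maximum = 24.

24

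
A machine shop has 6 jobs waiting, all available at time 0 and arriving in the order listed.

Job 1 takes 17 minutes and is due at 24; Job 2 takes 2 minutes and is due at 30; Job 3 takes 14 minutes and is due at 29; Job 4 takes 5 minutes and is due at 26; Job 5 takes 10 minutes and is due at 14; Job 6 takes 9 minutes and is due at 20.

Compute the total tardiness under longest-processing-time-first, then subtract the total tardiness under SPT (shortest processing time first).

59

LPT (decreasing processing time): Job 1 Job 3 Job 5 Job 6 Job 4 Job 2.
Job 1: 0→17, due 24, tardiness 0
Job 3: 17→31, due 29, tardiness 2
Job 5: 31→41, due 14, tardiness 27
Job 6: 41→50, due 20, tardiness 30
Job 4: 50→55, due 26, tardiness 29
Job 2: 55→57, due 30, tardiness 27
Sum = 0+2+27+30+29+27 = 115.
SPT (increasing processing time): Job 2 Job 4 Job 6 Job 5 Job 3 Job 1.
Job 2: 0→2, due 30, tardiness 0
Job 4: 2→7, due 26, tardiness 0
Job 6: 7→16, due 20, tardiness 0
Job 5: 16→26, due 14, tardiness 12
Job 3: 26→40, due 29, tardiness 11
Job 1: 40→57, due 24, tardiness 33
Sum = 0+0+0+12+11+33 = 56.
Difference = 115 − 56 = 59.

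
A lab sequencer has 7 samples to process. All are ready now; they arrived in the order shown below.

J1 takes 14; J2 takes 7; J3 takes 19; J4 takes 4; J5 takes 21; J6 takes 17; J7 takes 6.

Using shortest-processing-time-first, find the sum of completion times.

265

SPT (increasing processing time): J4 J7 J2 J1 J6 J3 J5.
J4: 0→4
J7: 4→10
J2: 10→17
J1: 17→31
J6: 31→48
J3: 48→67
J5: 67→88
Sum = 4+10+17+31+48+67+88 = 265.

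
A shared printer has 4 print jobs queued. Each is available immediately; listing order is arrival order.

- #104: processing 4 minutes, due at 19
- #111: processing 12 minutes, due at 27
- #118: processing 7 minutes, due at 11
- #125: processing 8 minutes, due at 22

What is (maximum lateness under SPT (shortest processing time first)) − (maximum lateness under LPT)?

SPT (increasing processing time): #104 #118 #125 #111.
#104: 0→4, due 19, lateness -15
#118: 4→11, due 11, lateness 0
#125: 11→19, due 22, lateness -3
#111: 19→31, due 27, lateness 4
Maximum = 4.
LPT (decreasing processing time): #111 #125 #118 #104.
#111: 0→12, due 27, lateness -15
#125: 12→20, due 22, lateness -2
#118: 20→27, due 11, lateness 16
#104: 27→31, due 19, lateness 12
Maximum = 16.
Difference = 4 − 16 = -12.

-12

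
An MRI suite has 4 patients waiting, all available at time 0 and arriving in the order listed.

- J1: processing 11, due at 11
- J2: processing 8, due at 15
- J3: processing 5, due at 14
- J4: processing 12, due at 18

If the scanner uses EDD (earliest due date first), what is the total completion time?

EDD (increasing due date): J1 J3 J2 J4.
J1: 0→11
J3: 11→16
J2: 16→24
J4: 24→36
Sum = 11+16+24+36 = 87.

87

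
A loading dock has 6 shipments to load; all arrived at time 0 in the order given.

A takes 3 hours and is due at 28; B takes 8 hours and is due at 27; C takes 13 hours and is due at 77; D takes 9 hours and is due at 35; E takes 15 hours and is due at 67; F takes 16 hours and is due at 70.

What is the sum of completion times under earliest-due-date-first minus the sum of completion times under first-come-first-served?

EDD (increasing due date): B A D E F C.
B: 0→8
A: 8→11
D: 11→20
E: 20→35
F: 35→51
C: 51→64
Sum = 8+11+20+35+51+64 = 189.
FIFO (arrival order): A B C D E F.
A: 0→3
B: 3→11
C: 11→24
D: 24→33
E: 33→48
F: 48→64
Sum = 3+11+24+33+48+64 = 183.
Difference = 189 − 183 = 6.

6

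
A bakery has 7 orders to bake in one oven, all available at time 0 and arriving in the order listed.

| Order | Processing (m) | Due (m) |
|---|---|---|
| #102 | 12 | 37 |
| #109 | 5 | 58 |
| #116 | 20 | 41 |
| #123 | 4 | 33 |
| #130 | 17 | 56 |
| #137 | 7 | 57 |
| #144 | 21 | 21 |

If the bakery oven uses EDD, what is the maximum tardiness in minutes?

EDD (increasing due date): #144 #123 #102 #116 #130 #137 #109.
#144: 0→21, due 21, tardiness 0
#123: 21→25, due 33, tardiness 0
#102: 25→37, due 37, tardiness 0
#116: 37→57, due 41, tardiness 16
#130: 57→74, due 56, tardiness 18
#137: 74→81, due 57, tardiness 24
#109: 81→86, due 58, tardiness 28
Maximum = 28.

28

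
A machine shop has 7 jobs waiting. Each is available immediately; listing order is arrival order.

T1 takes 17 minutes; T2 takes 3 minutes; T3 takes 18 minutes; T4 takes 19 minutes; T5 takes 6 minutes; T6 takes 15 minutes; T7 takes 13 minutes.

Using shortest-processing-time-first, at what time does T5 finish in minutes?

9

SPT (increasing processing time): T2 T5 T7 T6 T1 T3 T4.
T2: 0→3
T5: 3→9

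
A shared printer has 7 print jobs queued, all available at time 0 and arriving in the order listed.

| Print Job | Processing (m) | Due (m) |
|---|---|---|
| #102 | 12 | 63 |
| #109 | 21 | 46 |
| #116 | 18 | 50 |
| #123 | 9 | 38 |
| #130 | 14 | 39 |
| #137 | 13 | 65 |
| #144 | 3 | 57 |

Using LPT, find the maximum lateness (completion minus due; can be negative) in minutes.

LPT (decreasing processing time): #109 #116 #130 #137 #102 #123 #144.
#109: 0→21, due 46, lateness -25
#116: 21→39, due 50, lateness -11
#130: 39→53, due 39, lateness 14
#137: 53→66, due 65, lateness 1
#102: 66→78, due 63, lateness 15
#123: 78→87, due 38, lateness 49
#144: 87→90, due 57, lateness 33
Maximum = 49.

49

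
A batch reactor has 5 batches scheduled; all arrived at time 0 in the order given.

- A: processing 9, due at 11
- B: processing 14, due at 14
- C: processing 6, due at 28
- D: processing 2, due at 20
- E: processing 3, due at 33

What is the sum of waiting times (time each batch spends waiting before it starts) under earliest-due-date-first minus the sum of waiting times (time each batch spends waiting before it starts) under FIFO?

EDD (increasing due date): A B D C E.
A: waits 0, runs 0→9
B: waits 9, runs 9→23
D: waits 23, runs 23→25
C: waits 25, runs 25→31
E: waits 31, runs 31→34
Sum = 0+9+23+25+31 = 88.
FIFO (arrival order): A B C D E.
A: waits 0, runs 0→9
B: waits 9, runs 9→23
C: waits 23, runs 23→29
D: waits 29, runs 29→31
E: waits 31, runs 31→34
Sum = 0+9+23+29+31 = 92.
Difference = 88 − 92 = -4.

-4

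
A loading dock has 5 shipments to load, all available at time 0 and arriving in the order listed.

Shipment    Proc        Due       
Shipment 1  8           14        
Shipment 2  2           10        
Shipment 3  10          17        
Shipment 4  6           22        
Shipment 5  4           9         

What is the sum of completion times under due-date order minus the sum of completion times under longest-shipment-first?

EDD (increasing due date): Shipment 5 Shipment 2 Shipment 1 Shipment 3 Shipment 4.
Shipment 5: 0→4
Shipment 2: 4→6
Shipment 1: 6→14
Shipment 3: 14→24
Shipment 4: 24→30
Sum = 4+6+14+24+30 = 78.
LPT (decreasing processing time): Shipment 3 Shipment 1 Shipment 4 Shipment 5 Shipment 2.
Shipment 3: 0→10
Shipment 1: 10→18
Shipment 4: 18→24
Shipment 5: 24→28
Shipment 2: 28→30
Sum = 10+18+24+28+30 = 110.
Difference = 78 − 110 = -32.

-32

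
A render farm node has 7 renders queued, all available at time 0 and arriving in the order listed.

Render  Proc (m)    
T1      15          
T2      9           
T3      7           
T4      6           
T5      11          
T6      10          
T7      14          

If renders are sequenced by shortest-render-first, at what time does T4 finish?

6

SPT (increasing processing time): T4 T3 T2 T6 T5 T7 T1.
T4: 0→6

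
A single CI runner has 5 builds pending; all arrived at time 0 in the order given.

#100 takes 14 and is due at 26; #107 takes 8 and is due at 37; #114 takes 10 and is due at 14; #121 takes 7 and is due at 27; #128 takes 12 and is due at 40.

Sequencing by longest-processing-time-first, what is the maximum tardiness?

24

LPT (decreasing processing time): #100 #128 #114 #107 #121.
#100: 0→14, due 26, tardiness 0
#128: 14→26, due 40, tardiness 0
#114: 26→36, due 14, tardiness 22
#107: 36→44, due 37, tardiness 7
#121: 44→51, due 27, tardiness 24
Maximum = 24.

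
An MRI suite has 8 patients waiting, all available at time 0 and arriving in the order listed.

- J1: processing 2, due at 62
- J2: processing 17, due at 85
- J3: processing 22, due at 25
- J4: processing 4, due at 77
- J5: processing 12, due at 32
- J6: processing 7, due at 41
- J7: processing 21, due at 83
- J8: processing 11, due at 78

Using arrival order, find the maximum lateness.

25

FIFO (arrival order): J1 J2 J3 J4 J5 J6 J7 J8.
J1: 0→2, due 62, lateness -60
J2: 2→19, due 85, lateness -66
J3: 19→41, due 25, lateness 16
J4: 41→45, due 77, lateness -32
J5: 45→57, due 32, lateness 25
J6: 57→64, due 41, lateness 23
J7: 64→85, due 83, lateness 2
J8: 85→96, due 78, lateness 18
Maximum = 25.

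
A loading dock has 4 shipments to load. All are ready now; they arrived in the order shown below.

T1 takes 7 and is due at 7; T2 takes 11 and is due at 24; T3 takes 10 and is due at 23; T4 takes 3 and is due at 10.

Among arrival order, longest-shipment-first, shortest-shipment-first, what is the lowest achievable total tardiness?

FIFO (arrival order): T1 T2 T3 T4.
T1: 0→7, due 7, tardiness 0
T2: 7→18, due 24, tardiness 0
T3: 18→28, due 23, tardiness 5
T4: 28→31, due 10, tardiness 21
Sum = 0+0+5+21 = 26.
LPT (decreasing processing time): T2 T3 T1 T4.
T2: 0→11, due 24, tardiness 0
T3: 11→21, due 23, tardiness 0
T1: 21→28, due 7, tardiness 21
T4: 28→31, due 10, tardiness 21
Sum = 0+0+21+21 = 42.
SPT (increasing processing time): T4 T1 T3 T2.
T4: 0→3, due 10, tardiness 0
T1: 3→10, due 7, tardiness 3
T3: 10→20, due 23, tardiness 0
T2: 20→31, due 24, tardiness 7
Sum = 0+3+0+7 = 10.
FIFO 26, LPT 42, SPT 10 → minimum 10.

10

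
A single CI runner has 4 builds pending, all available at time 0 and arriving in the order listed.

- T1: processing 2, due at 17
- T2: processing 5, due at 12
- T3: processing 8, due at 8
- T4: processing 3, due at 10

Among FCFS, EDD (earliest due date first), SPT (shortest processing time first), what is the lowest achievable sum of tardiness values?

FIFO (arrival order): T1 T2 T3 T4.
T1: 0→2, due 17, tardiness 0
T2: 2→7, due 12, tardiness 0
T3: 7→15, due 8, tardiness 7
T4: 15→18, due 10, tardiness 8
Sum = 0+0+7+8 = 15.
EDD (increasing due date): T3 T4 T2 T1.
T3: 0→8, due 8, tardiness 0
T4: 8→11, due 10, tardiness 1
T2: 11→16, due 12, tardiness 4
T1: 16→18, due 17, tardiness 1
Sum = 0+1+4+1 = 6.
SPT (increasing processing time): T1 T4 T2 T3.
T1: 0→2, due 17, tardiness 0
T4: 2→5, due 10, tardiness 0
T2: 5→10, due 12, tardiness 0
T3: 10→18, due 8, tardiness 10
Sum = 0+0+0+10 = 10.
FIFO 15, EDD 6, SPT 10 → minimum 6.

6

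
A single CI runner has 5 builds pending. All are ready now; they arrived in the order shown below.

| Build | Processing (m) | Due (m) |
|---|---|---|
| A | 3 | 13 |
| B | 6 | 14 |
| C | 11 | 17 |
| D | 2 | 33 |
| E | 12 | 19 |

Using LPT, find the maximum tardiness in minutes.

LPT (decreasing processing time): E C B A D.
E: 0→12, due 19, tardiness 0
C: 12→23, due 17, tardiness 6
B: 23→29, due 14, tardiness 15
A: 29→32, due 13, tardiness 19
D: 32→34, due 33, tardiness 1
Maximum = 19.

19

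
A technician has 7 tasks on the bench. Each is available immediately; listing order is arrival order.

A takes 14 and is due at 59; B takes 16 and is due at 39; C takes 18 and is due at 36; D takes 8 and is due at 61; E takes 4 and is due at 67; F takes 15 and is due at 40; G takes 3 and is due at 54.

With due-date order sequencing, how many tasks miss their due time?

EDD (increasing due date): C B F G A D E.
C: 0→18, due 36, tardiness 0
B: 18→34, due 39, tardiness 0
F: 34→49, due 40, tardiness 9
G: 49→52, due 54, tardiness 0
A: 52→66, due 59, tardiness 7
D: 66→74, due 61, tardiness 13
E: 74→78, due 67, tardiness 11
Late tasks: 4.

4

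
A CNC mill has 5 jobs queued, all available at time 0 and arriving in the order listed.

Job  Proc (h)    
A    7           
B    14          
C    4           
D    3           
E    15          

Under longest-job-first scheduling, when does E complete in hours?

15

LPT (decreasing processing time): E B A C D.
E: 0→15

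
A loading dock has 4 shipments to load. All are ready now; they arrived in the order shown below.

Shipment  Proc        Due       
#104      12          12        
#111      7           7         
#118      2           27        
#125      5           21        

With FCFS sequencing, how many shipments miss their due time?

FIFO (arrival order): #104 #111 #118 #125.
#104: 0→12, due 12, tardiness 0
#111: 12→19, due 7, tardiness 12
#118: 19→21, due 27, tardiness 0
#125: 21→26, due 21, tardiness 5
Late shipments: 2.

2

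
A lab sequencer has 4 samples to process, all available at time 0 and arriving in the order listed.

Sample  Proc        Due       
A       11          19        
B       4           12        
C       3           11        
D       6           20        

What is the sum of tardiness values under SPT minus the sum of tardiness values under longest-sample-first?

-17

SPT (increasing processing time): C B D A.
C: 0→3, due 11, tardiness 0
B: 3→7, due 12, tardiness 0
D: 7→13, due 20, tardiness 0
A: 13→24, due 19, tardiness 5
Sum = 0+0+0+5 = 5.
LPT (decreasing processing time): A D B C.
A: 0→11, due 19, tardiness 0
D: 11→17, due 20, tardiness 0
B: 17→21, due 12, tardiness 9
C: 21→24, due 11, tardiness 13
Sum = 0+0+9+13 = 22.
Difference = 5 − 22 = -17.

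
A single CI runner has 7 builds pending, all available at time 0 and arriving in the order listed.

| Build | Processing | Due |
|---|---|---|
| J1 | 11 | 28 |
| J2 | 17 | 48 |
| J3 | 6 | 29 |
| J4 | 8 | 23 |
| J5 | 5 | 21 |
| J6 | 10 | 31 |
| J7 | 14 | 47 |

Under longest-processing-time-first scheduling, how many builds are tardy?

5

LPT (decreasing processing time): J2 J7 J1 J6 J4 J3 J5.
J2: 0→17, due 48, tardiness 0
J7: 17→31, due 47, tardiness 0
J1: 31→42, due 28, tardiness 14
J6: 42→52, due 31, tardiness 21
J4: 52→60, due 23, tardiness 37
J3: 60→66, due 29, tardiness 37
J5: 66→71, due 21, tardiness 50
Late builds: 5.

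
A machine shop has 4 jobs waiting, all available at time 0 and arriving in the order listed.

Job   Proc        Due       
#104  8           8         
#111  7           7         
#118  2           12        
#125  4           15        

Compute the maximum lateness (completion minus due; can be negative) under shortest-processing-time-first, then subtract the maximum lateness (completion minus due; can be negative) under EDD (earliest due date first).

6

SPT (increasing processing time): #118 #125 #111 #104.
#118: 0→2, due 12, lateness -10
#125: 2→6, due 15, lateness -9
#111: 6→13, due 7, lateness 6
#104: 13→21, due 8, lateness 13
Maximum = 13.
EDD (increasing due date): #111 #104 #118 #125.
#111: 0→7, due 7, lateness 0
#104: 7→15, due 8, lateness 7
#118: 15→17, due 12, lateness 5
#125: 17→21, due 15, lateness 6
Maximum = 7.
Difference = 13 − 7 = 6.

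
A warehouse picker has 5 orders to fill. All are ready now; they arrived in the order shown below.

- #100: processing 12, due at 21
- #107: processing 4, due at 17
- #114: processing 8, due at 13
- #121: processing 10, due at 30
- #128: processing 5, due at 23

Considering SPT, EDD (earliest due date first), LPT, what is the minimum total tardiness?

SPT (increasing processing time): #107 #128 #114 #121 #100.
#107: 0→4, due 17, tardiness 0
#128: 4→9, due 23, tardiness 0
#114: 9→17, due 13, tardiness 4
#121: 17→27, due 30, tardiness 0
#100: 27→39, due 21, tardiness 18
Sum = 0+0+4+0+18 = 22.
EDD (increasing due date): #114 #107 #100 #128 #121.
#114: 0→8, due 13, tardiness 0
#107: 8→12, due 17, tardiness 0
#100: 12→24, due 21, tardiness 3
#128: 24→29, due 23, tardiness 6
#121: 29→39, due 30, tardiness 9
Sum = 0+0+3+6+9 = 18.
LPT (decreasing processing time): #100 #121 #114 #128 #107.
#100: 0→12, due 21, tardiness 0
#121: 12→22, due 30, tardiness 0
#114: 22→30, due 13, tardiness 17
#128: 30→35, due 23, tardiness 12
#107: 35→39, due 17, tardiness 22
Sum = 0+0+17+12+22 = 51.
SPT 22, EDD 18, LPT 51 → minimum 18.

18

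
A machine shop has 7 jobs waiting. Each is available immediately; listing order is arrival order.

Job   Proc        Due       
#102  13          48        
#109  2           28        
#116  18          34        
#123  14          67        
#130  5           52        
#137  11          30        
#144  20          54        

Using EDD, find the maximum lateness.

EDD (increasing due date): #109 #137 #116 #102 #130 #144 #123.
#109: 0→2, due 28, lateness -26
#137: 2→13, due 30, lateness -17
#116: 13→31, due 34, lateness -3
#102: 31→44, due 48, lateness -4
#130: 44→49, due 52, lateness -3
#144: 49→69, due 54, lateness 15
#123: 69→83, due 67, lateness 16
Maximum = 16.

16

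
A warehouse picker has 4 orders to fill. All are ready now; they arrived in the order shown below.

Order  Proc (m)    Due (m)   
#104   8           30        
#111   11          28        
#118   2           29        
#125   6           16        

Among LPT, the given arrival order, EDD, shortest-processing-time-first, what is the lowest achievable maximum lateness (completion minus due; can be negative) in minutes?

-3

LPT (decreasing processing time): #111 #104 #125 #118.
#111: 0→11, due 28, lateness -17
#104: 11→19, due 30, lateness -11
#125: 19→25, due 16, lateness 9
#118: 25→27, due 29, lateness -2
Maximum = 9.
FIFO (arrival order): #104 #111 #118 #125.
#104: 0→8, due 30, lateness -22
#111: 8→19, due 28, lateness -9
#118: 19→21, due 29, lateness -8
#125: 21→27, due 16, lateness 11
Maximum = 11.
EDD (increasing due date): #125 #111 #118 #104.
#125: 0→6, due 16, lateness -10
#111: 6→17, due 28, lateness -11
#118: 17→19, due 29, lateness -10
#104: 19→27, due 30, lateness -3
Maximum = -3.
SPT (increasing processing time): #118 #125 #104 #111.
#118: 0→2, due 29, lateness -27
#125: 2→8, due 16, lateness -8
#104: 8→16, due 30, lateness -14
#111: 16→27, due 28, lateness -1
Maximum = -1.
LPT 9, FIFO 11, EDD -3, SPT -1 → minimum -3.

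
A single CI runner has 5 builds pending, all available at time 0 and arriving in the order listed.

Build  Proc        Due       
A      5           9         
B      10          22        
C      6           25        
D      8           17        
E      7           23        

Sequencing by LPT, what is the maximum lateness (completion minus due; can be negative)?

LPT (decreasing processing time): B D E C A.
B: 0→10, due 22, lateness -12
D: 10→18, due 17, lateness 1
E: 18→25, due 23, lateness 2
C: 25→31, due 25, lateness 6
A: 31→36, due 9, lateness 27
Maximum = 27.

27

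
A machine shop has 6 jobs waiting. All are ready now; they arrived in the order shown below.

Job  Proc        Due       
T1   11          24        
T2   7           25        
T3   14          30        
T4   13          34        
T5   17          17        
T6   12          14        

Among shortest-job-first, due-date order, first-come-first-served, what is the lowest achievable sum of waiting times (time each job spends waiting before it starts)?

SPT (increasing processing time): T2 T1 T6 T4 T3 T5.
T2: waits 0, runs 0→7
T1: waits 7, runs 7→18
T6: waits 18, runs 18→30
T4: waits 30, runs 30→43
T3: waits 43, runs 43→57
T5: waits 57, runs 57→74
Sum = 0+7+18+30+43+57 = 155.
EDD (increasing due date): T6 T5 T1 T2 T3 T4.
T6: waits 0, runs 0→12
T5: waits 12, runs 12→29
T1: waits 29, runs 29→40
T2: waits 40, runs 40→47
T3: waits 47, runs 47→61
T4: waits 61, runs 61→74
Sum = 0+12+29+40+47+61 = 189.
FIFO (arrival order): T1 T2 T3 T4 T5 T6.
T1: waits 0, runs 0→11
T2: waits 11, runs 11→18
T3: waits 18, runs 18→32
T4: waits 32, runs 32→45
T5: waits 45, runs 45→62
T6: waits 62, runs 62→74
Sum = 0+11+18+32+45+62 = 168.
SPT 155, EDD 189, FIFO 168 → minimum 155.

155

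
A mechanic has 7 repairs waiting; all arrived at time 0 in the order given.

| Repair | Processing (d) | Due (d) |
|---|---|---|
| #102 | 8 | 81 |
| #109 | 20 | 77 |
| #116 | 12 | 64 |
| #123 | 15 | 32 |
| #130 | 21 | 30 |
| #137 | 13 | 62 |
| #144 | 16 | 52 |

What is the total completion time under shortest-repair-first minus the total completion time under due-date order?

-91

SPT (increasing processing time): #102 #116 #137 #123 #144 #109 #130.
#102: 0→8
#116: 8→20
#137: 20→33
#123: 33→48
#144: 48→64
#109: 64→84
#130: 84→105
Sum = 8+20+33+48+64+84+105 = 362.
EDD (increasing due date): #130 #123 #144 #137 #116 #109 #102.
#130: 0→21
#123: 21→36
#144: 36→52
#137: 52→65
#116: 65→77
#109: 77→97
#102: 97→105
Sum = 21+36+52+65+77+97+105 = 453.
Difference = 362 − 453 = -91.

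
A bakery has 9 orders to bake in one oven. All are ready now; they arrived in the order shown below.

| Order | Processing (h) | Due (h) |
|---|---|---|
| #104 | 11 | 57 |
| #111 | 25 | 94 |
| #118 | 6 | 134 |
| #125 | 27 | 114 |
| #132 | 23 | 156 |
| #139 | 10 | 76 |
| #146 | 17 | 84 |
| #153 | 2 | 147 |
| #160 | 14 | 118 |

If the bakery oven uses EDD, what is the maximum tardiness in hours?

EDD (increasing due date): #104 #139 #146 #111 #125 #160 #118 #153 #132.
#104: 0→11, due 57, tardiness 0
#139: 11→21, due 76, tardiness 0
#146: 21→38, due 84, tardiness 0
#111: 38→63, due 94, tardiness 0
#125: 63→90, due 114, tardiness 0
#160: 90→104, due 118, tardiness 0
#118: 104→110, due 134, tardiness 0
#153: 110→112, due 147, tardiness 0
#132: 112→135, due 156, tardiness 0
Maximum = 0.

0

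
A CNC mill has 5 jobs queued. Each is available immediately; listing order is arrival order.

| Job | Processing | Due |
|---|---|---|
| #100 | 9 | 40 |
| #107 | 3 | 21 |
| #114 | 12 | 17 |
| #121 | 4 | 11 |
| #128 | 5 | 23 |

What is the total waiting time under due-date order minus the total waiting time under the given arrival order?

EDD (increasing due date): #121 #114 #107 #128 #100.
#121: waits 0, runs 0→4
#114: waits 4, runs 4→16
#107: waits 16, runs 16→19
#128: waits 19, runs 19→24
#100: waits 24, runs 24→33
Sum = 0+4+16+19+24 = 63.
FIFO (arrival order): #100 #107 #114 #121 #128.
#100: waits 0, runs 0→9
#107: waits 9, runs 9→12
#114: waits 12, runs 12→24
#121: waits 24, runs 24→28
#128: waits 28, runs 28→33
Sum = 0+9+12+24+28 = 73.
Difference = 63 − 73 = -10.

-10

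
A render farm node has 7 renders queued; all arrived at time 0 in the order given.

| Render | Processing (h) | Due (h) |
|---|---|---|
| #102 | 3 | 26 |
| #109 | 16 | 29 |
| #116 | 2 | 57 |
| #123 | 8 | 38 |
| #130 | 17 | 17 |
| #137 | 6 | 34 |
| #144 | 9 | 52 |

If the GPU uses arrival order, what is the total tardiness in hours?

56

FIFO (arrival order): #102 #109 #116 #123 #130 #137 #144.
#102: 0→3, due 26, tardiness 0
#109: 3→19, due 29, tardiness 0
#116: 19→21, due 57, tardiness 0
#123: 21→29, due 38, tardiness 0
#130: 29→46, due 17, tardiness 29
#137: 46→52, due 34, tardiness 18
#144: 52→61, due 52, tardiness 9
Sum = 0+0+0+0+29+18+9 = 56.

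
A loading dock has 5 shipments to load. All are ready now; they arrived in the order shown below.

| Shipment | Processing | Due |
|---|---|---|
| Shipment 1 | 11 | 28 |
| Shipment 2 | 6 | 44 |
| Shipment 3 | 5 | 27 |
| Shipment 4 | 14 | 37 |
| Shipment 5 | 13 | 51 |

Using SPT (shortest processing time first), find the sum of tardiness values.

12

SPT (increasing processing time): Shipment 3 Shipment 2 Shipment 1 Shipment 5 Shipment 4.
Shipment 3: 0→5, due 27, tardiness 0
Shipment 2: 5→11, due 44, tardiness 0
Shipment 1: 11→22, due 28, tardiness 0
Shipment 5: 22→35, due 51, tardiness 0
Shipment 4: 35→49, due 37, tardiness 12
Sum = 0+0+0+0+12 = 12.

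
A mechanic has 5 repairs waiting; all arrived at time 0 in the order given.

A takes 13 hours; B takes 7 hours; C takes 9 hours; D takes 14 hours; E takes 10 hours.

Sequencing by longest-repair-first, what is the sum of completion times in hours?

LPT (decreasing processing time): D A E C B.
D: 0→14
A: 14→27
E: 27→37
C: 37→46
B: 46→53
Sum = 14+27+37+46+53 = 177.

177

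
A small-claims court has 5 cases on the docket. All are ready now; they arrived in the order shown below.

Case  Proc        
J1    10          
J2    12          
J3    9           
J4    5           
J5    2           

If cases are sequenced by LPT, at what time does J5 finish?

LPT (decreasing processing time): J2 J1 J3 J4 J5.
J2: 0→12
J1: 12→22
J3: 22→31
J4: 31→36
J5: 36→38

38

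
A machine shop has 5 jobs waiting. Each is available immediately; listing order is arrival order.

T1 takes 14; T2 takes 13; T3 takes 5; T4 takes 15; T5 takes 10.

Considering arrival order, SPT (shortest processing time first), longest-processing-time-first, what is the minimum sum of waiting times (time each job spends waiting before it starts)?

90

FIFO (arrival order): T1 T2 T3 T4 T5.
T1: waits 0, runs 0→14
T2: waits 14, runs 14→27
T3: waits 27, runs 27→32
T4: waits 32, runs 32→47
T5: waits 47, runs 47→57
Sum = 0+14+27+32+47 = 120.
SPT (increasing processing time): T3 T5 T2 T1 T4.
T3: waits 0, runs 0→5
T5: waits 5, runs 5→15
T2: waits 15, runs 15→28
T1: waits 28, runs 28→42
T4: waits 42, runs 42→57
Sum = 0+5+15+28+42 = 90.
LPT (decreasing processing time): T4 T1 T2 T5 T3.
T4: waits 0, runs 0→15
T1: waits 15, runs 15→29
T2: waits 29, runs 29→42
T5: waits 42, runs 42→52
T3: waits 52, runs 52→57
Sum = 0+15+29+42+52 = 138.
FIFO 120, SPT 90, LPT 138 → minimum 90.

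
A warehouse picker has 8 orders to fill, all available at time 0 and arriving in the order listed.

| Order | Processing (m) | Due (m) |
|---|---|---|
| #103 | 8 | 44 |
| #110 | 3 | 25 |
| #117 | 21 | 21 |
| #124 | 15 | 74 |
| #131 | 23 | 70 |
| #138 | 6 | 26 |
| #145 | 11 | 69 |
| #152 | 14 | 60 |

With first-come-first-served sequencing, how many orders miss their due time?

FIFO (arrival order): #103 #110 #117 #124 #131 #138 #145 #152.
#103: 0→8, due 44, tardiness 0
#110: 8→11, due 25, tardiness 0
#117: 11→32, due 21, tardiness 11
#124: 32→47, due 74, tardiness 0
#131: 47→70, due 70, tardiness 0
#138: 70→76, due 26, tardiness 50
#145: 76→87, due 69, tardiness 18
#152: 87→101, due 60, tardiness 41
Late orders: 4.

4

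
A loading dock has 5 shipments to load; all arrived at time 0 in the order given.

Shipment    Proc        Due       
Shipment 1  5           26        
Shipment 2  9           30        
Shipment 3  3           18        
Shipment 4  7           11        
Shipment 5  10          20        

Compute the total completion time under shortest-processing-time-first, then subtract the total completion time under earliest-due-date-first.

-12

SPT (increasing processing time): Shipment 3 Shipment 1 Shipment 4 Shipment 2 Shipment 5.
Shipment 3: 0→3
Shipment 1: 3→8
Shipment 4: 8→15
Shipment 2: 15→24
Shipment 5: 24→34
Sum = 3+8+15+24+34 = 84.
EDD (increasing due date): Shipment 4 Shipment 3 Shipment 5 Shipment 1 Shipment 2.
Shipment 4: 0→7
Shipment 3: 7→10
Shipment 5: 10→20
Shipment 1: 20→25
Shipment 2: 25→34
Sum = 7+10+20+25+34 = 96.
Difference = 84 − 96 = -12.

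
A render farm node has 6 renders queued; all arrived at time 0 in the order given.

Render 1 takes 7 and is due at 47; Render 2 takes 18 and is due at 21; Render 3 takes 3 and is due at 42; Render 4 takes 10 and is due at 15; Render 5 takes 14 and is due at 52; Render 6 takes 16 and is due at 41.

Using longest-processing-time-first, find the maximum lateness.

43

LPT (decreasing processing time): Render 2 Render 6 Render 5 Render 4 Render 1 Render 3.
Render 2: 0→18, due 21, lateness -3
Render 6: 18→34, due 41, lateness -7
Render 5: 34→48, due 52, lateness -4
Render 4: 48→58, due 15, lateness 43
Render 1: 58→65, due 47, lateness 18
Render 3: 65→68, due 42, lateness 26
Maximum = 43.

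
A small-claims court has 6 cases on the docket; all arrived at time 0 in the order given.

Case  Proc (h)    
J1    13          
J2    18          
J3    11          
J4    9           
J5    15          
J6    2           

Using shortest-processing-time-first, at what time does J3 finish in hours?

SPT (increasing processing time): J6 J4 J3 J1 J5 J2.
J6: 0→2
J4: 2→11
J3: 11→22

22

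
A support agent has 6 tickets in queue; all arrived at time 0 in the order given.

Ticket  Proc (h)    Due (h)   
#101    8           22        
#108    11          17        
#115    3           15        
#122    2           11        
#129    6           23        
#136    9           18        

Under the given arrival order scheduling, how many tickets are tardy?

5

FIFO (arrival order): #101 #108 #115 #122 #129 #136.
#101: 0→8, due 22, tardiness 0
#108: 8→19, due 17, tardiness 2
#115: 19→22, due 15, tardiness 7
#122: 22→24, due 11, tardiness 13
#129: 24→30, due 23, tardiness 7
#136: 30→39, due 18, tardiness 21
Late tickets: 5.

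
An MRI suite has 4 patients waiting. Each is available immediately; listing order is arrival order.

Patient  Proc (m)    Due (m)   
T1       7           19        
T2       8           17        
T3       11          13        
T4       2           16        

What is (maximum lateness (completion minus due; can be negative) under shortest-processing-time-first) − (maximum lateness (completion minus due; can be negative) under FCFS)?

SPT (increasing processing time): T4 T1 T2 T3.
T4: 0→2, due 16, lateness -14
T1: 2→9, due 19, lateness -10
T2: 9→17, due 17, lateness 0
T3: 17→28, due 13, lateness 15
Maximum = 15.
FIFO (arrival order): T1 T2 T3 T4.
T1: 0→7, due 19, lateness -12
T2: 7→15, due 17, lateness -2
T3: 15→26, due 13, lateness 13
T4: 26→28, due 16, lateness 12
Maximum = 13.
Difference = 15 − 13 = 2.

2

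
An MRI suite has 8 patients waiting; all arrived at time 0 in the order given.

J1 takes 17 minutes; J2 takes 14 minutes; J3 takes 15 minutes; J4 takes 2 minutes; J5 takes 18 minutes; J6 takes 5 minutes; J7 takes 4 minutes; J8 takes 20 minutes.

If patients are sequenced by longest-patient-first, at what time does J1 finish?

55

LPT (decreasing processing time): J8 J5 J1 J3 J2 J6 J7 J4.
J8: 0→20
J5: 20→38
J1: 38→55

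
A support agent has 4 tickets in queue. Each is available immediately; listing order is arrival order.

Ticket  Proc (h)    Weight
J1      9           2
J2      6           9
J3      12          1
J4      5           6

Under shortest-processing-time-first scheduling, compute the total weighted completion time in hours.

201

SPT (increasing processing time): J4 J2 J1 J3.
J4: finishes 5, weight 6, w·C = 30
J2: finishes 11, weight 9, w·C = 99
J1: finishes 20, weight 2, w·C = 40
J3: finishes 32, weight 1, w·C = 32
Sum = 30+99+40+32 = 201.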